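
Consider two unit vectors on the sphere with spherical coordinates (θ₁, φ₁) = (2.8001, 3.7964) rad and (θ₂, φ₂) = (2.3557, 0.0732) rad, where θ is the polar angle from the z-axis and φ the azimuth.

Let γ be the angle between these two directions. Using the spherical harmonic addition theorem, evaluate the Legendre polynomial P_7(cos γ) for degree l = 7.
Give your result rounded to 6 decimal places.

Summing Y*_{l m}(θ₁,φ₁)·Y_{l m}(θ₂,φ₂) over m ∈ [−7, 7]; prefactor 4π/(2·7+1) = 0.837758:
  m=-7: Y*=(0.000030, 0.000234)  Y=(0.038655, -0.021744)  product (0.000006, 0.000008)
  m=-6: Y*=(0.001755, 0.001762)  Y=(-0.150048, 0.070493)  product (-0.000388, -0.000141)
  m=-5: Y*=(0.016152, 0.002152)  Y=(0.333559, -0.127843)  product (0.005663, -0.001347)
  m=-4: Y*=(0.064389, -0.037069)  Y=(-0.434572, 0.131008)  product (-0.023125, 0.024544)
  m=-3: Y*=(0.091042, -0.219220)  Y=(0.218380, -0.048742)  product (0.009196, -0.052311)
  m=-2: Y*=(-0.128340, -0.480157)  Y=(0.233587, -0.034444)  product (-0.046517, -0.107738)
  m=-1: Y*=(-0.422579, -0.324464)  Y=(-0.342783, 0.025137)  product (0.153009, 0.100598)
  m=+0: Y*=(0.087428, -0.000000)  Y=(-0.140090, 0.000000)  product (-0.012248, 0.000000)
  m=+1: Y*=(0.422579, -0.324464)  Y=(0.342783, 0.025137)  product (0.153009, -0.100598)
  m=+2: Y*=(-0.128340, 0.480157)  Y=(0.233587, 0.034444)  product (-0.046517, 0.107738)
  m=+3: Y*=(-0.091042, -0.219220)  Y=(-0.218380, -0.048742)  product (0.009196, 0.052311)
  m=+4: Y*=(0.064389, 0.037069)  Y=(-0.434572, -0.131008)  product (-0.023125, -0.024544)
  m=+5: Y*=(-0.016152, 0.002152)  Y=(-0.333559, -0.127843)  product (0.005663, 0.001347)
  m=+6: Y*=(0.001755, -0.001762)  Y=(-0.150048, -0.070493)  product (-0.000388, 0.000141)
  m=+7: Y*=(-0.000030, 0.000234)  Y=(-0.038655, -0.021744)  product (0.000006, -0.000008)
Total Σ_m = (0.183441, 0.000000). Multiply by 0.837758: (0.153679, 0.000000). P_7(cos γ) = 0.153679

0.153679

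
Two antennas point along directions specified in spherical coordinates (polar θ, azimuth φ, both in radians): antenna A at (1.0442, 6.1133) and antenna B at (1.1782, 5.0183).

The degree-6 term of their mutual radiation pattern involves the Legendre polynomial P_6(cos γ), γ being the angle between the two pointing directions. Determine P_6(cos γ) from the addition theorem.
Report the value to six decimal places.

Expand P_6 via completeness: Σ_{m} conj(Y_{6,m}) at Ω₁ times Y_{6,m} at Ω₂ —
  m=-6: 0.10568 - 0.17179j × 0.07860 + 0.29002j = 0.05813 + 0.01715j  (running Σ = 0.05813 + 0.01715j)
  m=-5: 0.26824 - 0.30500j × 0.43067 + 0.01777j = 0.12094 - 0.12659j  (running Σ = 0.17907 - 0.10944j)
  m=-4: 0.27573 - 0.22277j × 0.05396 - 0.14915j = -0.01835 - 0.05315j  (running Σ = 0.16073 - 0.16259j)
  m=-3: -0.04088 + 0.02285j × 0.21697 + 0.16599j = -0.01266 - 0.00183j  (running Σ = 0.14806 - 0.16442j)
  m=-2: -0.33076 + 0.11692j × 0.21113 - 0.14814j = -0.05252 + 0.07368j  (running Σ = 0.09555 - 0.09073j)
  m=-1: -0.08334 + 0.01430j × 0.05771 + 0.18272j = -0.00742 - 0.01440j  (running Σ = 0.08813 - 0.10514j)
  m=0: 0.32719 + 0.00000j × 0.27619 + 0.00000j = 0.09037 + 0.00000j  (running Σ = 0.17850 - 0.10514j)
  m=1: 0.08334 + 0.01430j × -0.05771 + 0.18272j = -0.00742 + 0.01440j  (running Σ = 0.17107 - 0.09073j)
  m=2: -0.33076 - 0.11692j × 0.21113 + 0.14814j = -0.05252 - 0.07368j  (running Σ = 0.11856 - 0.16442j)
  m=3: 0.04088 + 0.02285j × -0.21697 + 0.16599j = -0.01266 + 0.00183j  (running Σ = 0.10590 - 0.16259j)
  m=4: 0.27573 + 0.22277j × 0.05396 + 0.14915j = -0.01835 + 0.05315j  (running Σ = 0.08755 - 0.10944j)
  m=5: -0.26824 - 0.30500j × -0.43067 + 0.01777j = 0.12094 + 0.12659j  (running Σ = 0.20849 + 0.01715j)
  m=6: 0.10568 + 0.17179j × 0.07860 - 0.29002j = 0.05813 - 0.01715j  (running Σ = 0.26662 + 0.00000j)
Accumulated sum 0.26662 + 0.00000j; after 4π/(2l+1) scaling, 0.25773 + 0.00000j ⇒ P_6 = 0.257729

0.257729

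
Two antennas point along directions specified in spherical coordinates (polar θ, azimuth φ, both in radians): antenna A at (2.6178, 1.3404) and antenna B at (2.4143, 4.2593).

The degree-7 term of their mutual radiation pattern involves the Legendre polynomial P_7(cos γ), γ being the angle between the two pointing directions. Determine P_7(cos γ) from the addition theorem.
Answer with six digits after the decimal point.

Addition theorem: P_7(cos γ) = (4π/15) Σ_m Y*_{lm}(Ω₁) Y_{lm}(Ω₂), m = −7…7:
  m=-7: Y*=-0.00391 + 0.00016j  Y=-0.00086 + 0.02870j  product -0.00000 - 0.00011j
  m=-6: Y*=0.00475 - 0.02492j  Y=-0.11006 + 0.04955j  product 0.00071 + 0.00298j
  m=-5: Y*=0.09179 + 0.04086j  Y=-0.22901 - 0.19081j  product -0.01322 - 0.02687j
  m=-4: Y*=-0.16224 + 0.21377j  Y=0.10899 - 0.44237j  product 0.07688 + 0.09507j
  m=-3: Y*=-0.29926 - 0.36171j  Y=0.33997 - 0.07300j  product -0.12814 - 0.10112j
  m=-2: Y*=0.39223 - 0.19472j  Y=-0.05914 - 0.07548j  product -0.03789 - 0.01809j
  m=-1: Y*=-0.00892 - 0.03803j  Y=0.17214 - 0.35356j  product -0.01498 - 0.00339j
  m=+0: Y*=0.44808 + 0.00000j  Y=0.02392 + 0.00000j  product 0.01072 + 0.00000j
  m=+1: Y*=0.00892 - 0.03803j  Y=-0.17214 - 0.35356j  product -0.01498 + 0.00339j
  m=+2: Y*=0.39223 + 0.19472j  Y=-0.05914 + 0.07548j  product -0.03789 + 0.01809j
  m=+3: Y*=0.29926 - 0.36171j  Y=-0.33997 - 0.07300j  product -0.12814 + 0.10112j
  m=+4: Y*=-0.16224 - 0.21377j  Y=0.10899 + 0.44237j  product 0.07688 - 0.09507j
  m=+5: Y*=-0.09179 + 0.04086j  Y=0.22901 - 0.19081j  product -0.01322 + 0.02687j
  m=+6: Y*=0.00475 + 0.02492j  Y=-0.11006 - 0.04955j  product 0.00071 - 0.00298j
  m=+7: Y*=0.00391 + 0.00016j  Y=0.00086 + 0.02870j  product -0.00000 + 0.00011j
Total Σ_m = -0.22259 + 0.00000j. Multiply by 0.837758: -0.18647 + 0.00000j. P_7(cos γ) = -0.186474

-0.186474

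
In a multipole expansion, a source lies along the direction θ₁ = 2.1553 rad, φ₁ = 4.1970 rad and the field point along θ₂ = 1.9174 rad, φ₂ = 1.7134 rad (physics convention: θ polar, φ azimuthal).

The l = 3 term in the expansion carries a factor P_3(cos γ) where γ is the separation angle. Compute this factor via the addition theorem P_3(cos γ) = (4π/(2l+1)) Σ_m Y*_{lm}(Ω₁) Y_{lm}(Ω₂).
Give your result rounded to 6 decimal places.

Summing Y*_{l m}(θ₁,φ₁)·Y_{l m}(θ₂,φ₂) over m ∈ [−3, 3]; prefactor 4π/(2·3+1) = 1.795196:
  m=-3: Y*=+0.241943+0.005960i  Y=+0.144017+0.315843i  product +0.032961+0.077275i
  m=-2: Y*=+0.201662-0.336409i  Y=+0.294704-0.086407i  product +0.030362-0.116566i
  m=-1: Y*=-0.069389-0.122496i  Y=+0.018273+0.127271i  product +0.014322-0.011070i
  m=+0: Y*=+0.304271-0.000000i  Y=+0.307164+0.000000i  product +0.093461+0.000000i
  m=+1: Y*=+0.069389-0.122496i  Y=-0.018273+0.127271i  product +0.014322+0.011070i
  m=+2: Y*=+0.201662+0.336409i  Y=+0.294704+0.086407i  product +0.030362+0.116566i
  m=+3: Y*=-0.241943+0.005960i  Y=-0.144017+0.315843i  product +0.032961-0.077275i
Total Σ_m = +0.248753+0.000000i. Multiply by 1.795196: +0.446560+0.000000i. P_3(cos γ) = 0.446560

0.446560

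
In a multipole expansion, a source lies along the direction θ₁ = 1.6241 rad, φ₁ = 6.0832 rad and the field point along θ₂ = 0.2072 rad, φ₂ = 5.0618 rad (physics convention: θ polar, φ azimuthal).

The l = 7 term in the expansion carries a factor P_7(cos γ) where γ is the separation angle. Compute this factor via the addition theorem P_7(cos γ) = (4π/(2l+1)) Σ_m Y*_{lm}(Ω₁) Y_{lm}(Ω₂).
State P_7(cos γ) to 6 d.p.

-0.117321

Addition theorem: P_7(cos γ) = (4π/15) Σ_m Y*_{lm}(Ω₁) Y_{lm}(Ω₂), m = −7…7:
  m=-7: Y*=+0.084199-0.487877i  Y=-0.000005+0.000006i  product +0.000002+0.000003i
  m=-6: Y*=-0.035822+0.092116i  Y=+0.000070+0.000120i  product -0.000014+0.000002i
  m=-5: Y*=-0.189606+0.295246i  Y=+0.001524-0.000271i  product -0.000209+0.000501i
  m=-4: Y*=+0.080263-0.082632i  Y=+0.002094-0.011973i  product -0.000821-0.001134i
  m=-3: Y*=+0.255842-0.175014i  Y=-0.059215-0.034106i  product -0.021119+0.001638i
  m=-2: Y*=-0.112461+0.047544i  Y=-0.202446+0.170111i  product +0.014680-0.028756i
  m=-1: Y*=-0.288854+0.058549i  Y=+0.211893+0.581548i  product -0.095255-0.155576i
  m=+0: Y*=+0.124100-0.000000i  Y=+0.527242+0.000000i  product +0.065431+0.000000i
  m=+1: Y*=+0.288854+0.058549i  Y=-0.211893+0.581548i  product -0.095255+0.155576i
  m=+2: Y*=-0.112461-0.047544i  Y=-0.202446-0.170111i  product +0.014680+0.028756i
  m=+3: Y*=-0.255842-0.175014i  Y=+0.059215-0.034106i  product -0.021119-0.001638i
  m=+4: Y*=+0.080263+0.082632i  Y=+0.002094+0.011973i  product -0.000821+0.001134i
  m=+5: Y*=+0.189606+0.295246i  Y=-0.001524-0.000271i  product -0.000209-0.000501i
  m=+6: Y*=-0.035822-0.092116i  Y=+0.000070-0.000120i  product -0.000014-0.000002i
  m=+7: Y*=-0.084199-0.487877i  Y=+0.000005+0.000006i  product +0.000002-0.000003i
Total Σ_m = -0.140041+0.000000i. Multiply by 0.837758: -0.117321+0.000000i. P_7(cos γ) = -0.117321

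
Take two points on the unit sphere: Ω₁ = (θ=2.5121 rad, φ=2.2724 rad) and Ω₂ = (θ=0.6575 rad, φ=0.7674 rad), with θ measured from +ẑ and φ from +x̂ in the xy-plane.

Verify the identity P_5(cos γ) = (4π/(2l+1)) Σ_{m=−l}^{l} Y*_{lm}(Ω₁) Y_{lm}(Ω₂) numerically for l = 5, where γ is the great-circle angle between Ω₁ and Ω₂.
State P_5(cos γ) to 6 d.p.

0.192155

Expand P_5 via completeness: Σ_{m} conj(Y_{5,m}) at Ω₁ times Y_{5,m} at Ω₂ —
  m=-5: Y*=+0.011762-0.030648i  Y=-0.030380+0.025351i  product +0.000420+0.001229i
  m=-4: Y*=+0.134599-0.046884i  Y=-0.161637-0.011657i  product -0.022303+0.006009i
  m=-3: Y*=+0.296564+0.175365i  Y=-0.244643-0.272598i  product -0.024748-0.123745i
  m=-2: Y*=+0.076050+0.449531i  Y=+0.015859-0.440374i  product +0.199168-0.026361i
  m=-1: Y*=-0.099536+0.117790i  Y=+0.066443-0.064094i  product +0.000936+0.014206i
  m=+0: Y*=+0.363145-0.000000i  Y=-0.382058+0.000000i  product -0.138742+0.000000i
  m=+1: Y*=+0.099536+0.117790i  Y=-0.066443-0.064094i  product +0.000936-0.014206i
  m=+2: Y*=+0.076050-0.449531i  Y=+0.015859+0.440374i  product +0.199168+0.026361i
  m=+3: Y*=-0.296564+0.175365i  Y=+0.244643-0.272598i  product -0.024748+0.123745i
  m=+4: Y*=+0.134599+0.046884i  Y=-0.161637+0.011657i  product -0.022303-0.006009i
  m=+5: Y*=-0.011762-0.030648i  Y=+0.030380+0.025351i  product +0.000420-0.001229i
Accumulated sum +0.168203+0.000000i; after 4π/(2l+1) scaling, +0.192155+0.000000i ⇒ P_5 = 0.192155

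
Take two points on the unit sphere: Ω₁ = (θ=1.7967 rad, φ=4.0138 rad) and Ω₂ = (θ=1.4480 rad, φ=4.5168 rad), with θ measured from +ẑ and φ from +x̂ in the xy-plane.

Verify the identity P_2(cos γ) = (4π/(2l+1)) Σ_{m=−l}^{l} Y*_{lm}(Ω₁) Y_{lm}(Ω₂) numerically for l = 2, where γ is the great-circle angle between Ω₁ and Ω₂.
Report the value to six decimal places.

Summing Y*_{l m}(θ₁,φ₁)·Y_{l m}(θ₂,φ₂) over m ∈ [−2, 2]; prefactor 4π/(2·2+1) = 2.513274:
  m=-2: (-0.063380, 0.361379) × (-0.351738, -0.145068) = (0.074718, -0.117916)  (running Σ = (0.074718, -0.117916))
  m=-1: (0.108462, 0.129139) × (-0.018252, 0.092125) = (-0.013877, 0.007635)  (running Σ = (0.060841, -0.110281))
  m=0: (-0.267922, -0.000000) × (-0.301196, 0.000000) = (0.080697, 0.000000)  (running Σ = (0.141538, -0.110281))
  m=1: (-0.108462, 0.129139) × (0.018252, 0.092125) = (-0.013877, -0.007635)  (running Σ = (0.127662, -0.117916))
  m=2: (-0.063380, -0.361379) × (-0.351738, 0.145068) = (0.074718, 0.117916)  (running Σ = (0.202379, 0.000000))
Σ over m = (0.202379, 0.000000); ×(4π/5) → (0.508634, 0.000000). Real part: 0.508634

0.508634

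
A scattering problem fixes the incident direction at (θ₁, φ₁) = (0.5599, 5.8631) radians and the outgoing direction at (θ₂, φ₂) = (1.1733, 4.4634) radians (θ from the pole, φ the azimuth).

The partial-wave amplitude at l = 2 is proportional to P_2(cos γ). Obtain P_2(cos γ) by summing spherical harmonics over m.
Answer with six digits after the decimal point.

-0.246151

Addition theorem: P_2(cos γ) = (4π/5) Σ_m Y*_{lm}(Ω₁) Y_{lm}(Ω₂), m = −2…2:
  m=-2: Y*=+0.072710-0.081146i  Y=-0.288506-0.156855i  product -0.033705+0.012006i
  m=-1: Y*=+0.317425-0.141786i  Y=-0.067950+0.267242i  product +0.016322+0.094464i
  m=+0: Y*=+0.363897-0.000000i  Y=-0.173603+0.000000i  product -0.063173+0.000000i
  m=+1: Y*=-0.317425-0.141786i  Y=+0.067950+0.267242i  product +0.016322-0.094464i
  m=+2: Y*=+0.072710+0.081146i  Y=-0.288506+0.156855i  product -0.033705-0.012006i
Accumulated sum -0.097940+0.000000i; after 4π/(2l+1) scaling, -0.246151+0.000000i ⇒ P_2 = -0.246151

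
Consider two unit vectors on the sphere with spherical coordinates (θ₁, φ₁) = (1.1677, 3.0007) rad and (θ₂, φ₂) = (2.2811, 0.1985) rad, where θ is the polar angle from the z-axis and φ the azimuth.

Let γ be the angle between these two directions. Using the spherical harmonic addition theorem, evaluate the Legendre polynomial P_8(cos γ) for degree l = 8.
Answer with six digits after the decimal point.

-0.393995

Addition theorem: P_8(cos γ) = (4π/17) Σ_m Y*_{lm}(Ω₁) Y_{lm}(Ω₂), m = −8…8:
  [-8]  conj(Y_{8,-8})(Ω₁) = +0.113400-0.238609i ; Y_{8,-8}(Ω₂) = -0.000968-0.056261i ; Δ = -0.013534-0.006149i
  [-7]  conj(Y_{8,-7})(Ω₁) = -0.248676+0.375820i ; Y_{8,-7}(Ω₂) = -0.034903+0.190408i ; Δ = -0.062879-0.060467i
  [-6]  conj(Y_{8,-6})(Ω₁) = +0.197896-0.223173i ; Y_{8,-6}(Ω₂) = +0.142532-0.357065i ; Δ = -0.051481-0.102471i
  [-5]  conj(Y_{8,-5})(Ω₁) = +0.110740-0.094123i ; Y_{8,-5}(Ω₂) = -0.245234+0.375702i ; Δ = +0.008205+0.064688i
  [-4]  conj(Y_{8,-4})(Ω₁) = -0.299268+0.189118i ; Y_{8,-4}(Ω₂) = +0.132897-0.135203i ; Δ = -0.014202+0.065595i
  [-3]  conj(Y_{8,-3})(Ω₁) = +0.018805-0.008458i ; Y_{8,-3}(Ω₂) = +0.206368-0.139825i ; Δ = +0.002698-0.004375i
  [-2]  conj(Y_{8,-2})(Ω₁) = +0.317990-0.092054i ; Y_{8,-2}(Ω₂) = -0.312725+0.131114i ; Δ = -0.087374+0.070480i
  [-1]  conj(Y_{8,-1})(Ω₁) = -0.086648+0.012290i ; Y_{8,-1}(Ω₂) = -0.100602+0.020236i ; Δ = +0.008468-0.002990i
  [+0]  conj(Y_{8,0})(Ω₁) = -0.317619-0.000000i ; Y_{8,0}(Ω₂) = +0.355158+0.000000i ; Δ = -0.112805-0.000000i
  [+1]  conj(Y_{8,1})(Ω₁) = +0.086648+0.012290i ; Y_{8,1}(Ω₂) = +0.100602+0.020236i ; Δ = +0.008468+0.002990i
  [+2]  conj(Y_{8,2})(Ω₁) = +0.317990+0.092054i ; Y_{8,2}(Ω₂) = -0.312725-0.131114i ; Δ = -0.087374-0.070480i
  [+3]  conj(Y_{8,3})(Ω₁) = -0.018805-0.008458i ; Y_{8,3}(Ω₂) = -0.206368-0.139825i ; Δ = +0.002698+0.004375i
  [+4]  conj(Y_{8,4})(Ω₁) = -0.299268-0.189118i ; Y_{8,4}(Ω₂) = +0.132897+0.135203i ; Δ = -0.014202-0.065595i
  [+5]  conj(Y_{8,5})(Ω₁) = -0.110740-0.094123i ; Y_{8,5}(Ω₂) = +0.245234+0.375702i ; Δ = +0.008205-0.064688i
  [+6]  conj(Y_{8,6})(Ω₁) = +0.197896+0.223173i ; Y_{8,6}(Ω₂) = +0.142532+0.357065i ; Δ = -0.051481+0.102471i
  [+7]  conj(Y_{8,7})(Ω₁) = +0.248676+0.375820i ; Y_{8,7}(Ω₂) = +0.034903+0.190408i ; Δ = -0.062879+0.060467i
  [+8]  conj(Y_{8,8})(Ω₁) = +0.113400+0.238609i ; Y_{8,8}(Ω₂) = -0.000968+0.056261i ; Δ = -0.013534+0.006149i
Σ over m = -0.533003+0.000000i; ×(4π/17) → -0.393995+0.000000i. Real part: -0.393995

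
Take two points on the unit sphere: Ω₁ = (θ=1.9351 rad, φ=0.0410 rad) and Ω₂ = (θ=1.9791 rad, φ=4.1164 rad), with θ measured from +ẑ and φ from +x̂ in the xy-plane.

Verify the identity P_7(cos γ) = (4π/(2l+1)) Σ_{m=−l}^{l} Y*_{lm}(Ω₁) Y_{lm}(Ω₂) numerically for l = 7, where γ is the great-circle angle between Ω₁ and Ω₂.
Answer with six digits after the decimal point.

0.090302

Term-by-term m-sum for l=7 (normalisation 4π/15 = 0.837758):
  m=-7: Y*=+0.298199+0.088013i  Y=-0.235204+0.141137i  product -0.082560+0.021386i
  m=-6: Y*=-0.430255-0.108031i  Y=-0.402783-0.186845i  product +0.153114+0.123904i
  m=-5: Y*=+0.166390+0.034596i  Y=-0.040360-0.247503i  product +0.001847-0.042578i
  m=-4: Y*=+0.265378+0.043916i  Y=-0.142766+0.135052i  product -0.043818+0.029570i
  m=-3: Y*=-0.275334-0.034038i  Y=-0.321632-0.070968i  product +0.086141+0.030488i
  m=-2: Y*=-0.162020-0.013315i  Y=+0.023464+0.058949i  product -0.003017-0.009863i
  m=-1: Y*=+0.300448+0.012325i  Y=-0.186291+0.274659i  product -0.059356+0.080224i
  m=+0: Y*=+0.128991-0.000000i  Y=+0.023932+0.000000i  product +0.003087+0.000000i
  m=+1: Y*=-0.300448+0.012325i  Y=+0.186291+0.274659i  product -0.059356-0.080224i
  m=+2: Y*=-0.162020+0.013315i  Y=+0.023464-0.058949i  product -0.003017+0.009863i
  m=+3: Y*=+0.275334-0.034038i  Y=+0.321632-0.070968i  product +0.086141-0.030488i
  m=+4: Y*=+0.265378-0.043916i  Y=-0.142766-0.135052i  product -0.043818-0.029570i
  m=+5: Y*=-0.166390+0.034596i  Y=+0.040360-0.247503i  product +0.001847+0.042578i
  m=+6: Y*=-0.430255+0.108031i  Y=-0.402783+0.186845i  product +0.153114-0.123904i
  m=+7: Y*=-0.298199+0.088013i  Y=+0.235204+0.141137i  product -0.082560-0.021386i
Total Σ_m = +0.107791-0.000000i. Multiply by 0.837758: +0.090302-0.000000i. P_7(cos γ) = 0.090302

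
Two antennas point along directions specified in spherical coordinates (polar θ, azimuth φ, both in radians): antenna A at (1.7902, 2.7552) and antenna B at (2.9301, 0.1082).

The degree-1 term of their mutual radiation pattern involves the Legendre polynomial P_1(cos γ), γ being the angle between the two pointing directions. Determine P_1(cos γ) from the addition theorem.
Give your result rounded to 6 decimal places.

0.032464

Addition theorem: P_1(cos γ) = (4π/3) Σ_m Y*_{lm}(Ω₁) Y_{lm}(Ω₂), m = −1…1:
  [-1]  conj(Y_{1,-1})(Ω₁) = -0.312351+0.127078i ; Y_{1,-1}(Ω₂) = +0.072102-0.007832i ; Δ = -0.021526+0.011609i
  [+0]  conj(Y_{1,0})(Ω₁) = -0.106343-0.000000i ; Y_{1,0}(Ω₂) = -0.477716+0.000000i ; Δ = +0.050802+0.000000i
  [+1]  conj(Y_{1,1})(Ω₁) = +0.312351+0.127078i ; Y_{1,1}(Ω₂) = -0.072102-0.007832i ; Δ = -0.021526-0.011609i
Σ over m = +0.007750+0.000000i; ×(4π/3) → +0.032464+0.000000i. Real part: 0.032464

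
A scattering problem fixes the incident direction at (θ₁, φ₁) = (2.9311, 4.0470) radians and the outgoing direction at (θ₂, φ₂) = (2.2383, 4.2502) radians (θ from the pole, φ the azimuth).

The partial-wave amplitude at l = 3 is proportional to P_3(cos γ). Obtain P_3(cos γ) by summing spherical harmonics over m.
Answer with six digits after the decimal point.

-0.025117

Summing Y*_{l m}(θ₁,φ₁)·Y_{l m}(θ₂,φ₂) over m ∈ [−3, 3]; prefactor 4π/(2·3+1) = 1.795196:
  term(m=-3) = +0.000631-0.000440i   from Y*(Ω₁)=+0.003467-0.001570i, Y(Ω₂)=+0.198691-0.037025i
  term(m=-2) = +0.015639-0.006730i   from Y*(Ω₁)=+0.010372-0.042381i, Y(Ω₂)=+0.235038+0.311487i
  term(m=-1) = +0.058148-0.011981i   from Y*(Ω₁)=-0.157653-0.200889i, Y(Ω₂)=-0.103669+0.208096i
  term(m=+0) = -0.162826-0.000000i   from Y*(Ω₁)=-0.650219-0.000000i, Y(Ω₂)=+0.250417+0.000000i
  term(m=+1) = +0.058148+0.011981i   from Y*(Ω₁)=+0.157653-0.200889i, Y(Ω₂)=+0.103669+0.208096i
  term(m=+2) = +0.015639+0.006730i   from Y*(Ω₁)=+0.010372+0.042381i, Y(Ω₂)=+0.235038-0.311487i
  term(m=+3) = +0.000631+0.000440i   from Y*(Ω₁)=-0.003467-0.001570i, Y(Ω₂)=-0.198691-0.037025i
Accumulated sum -0.013991-0.000000i; after 4π/(2l+1) scaling, -0.025117-0.000000i ⇒ P_3 = -0.025117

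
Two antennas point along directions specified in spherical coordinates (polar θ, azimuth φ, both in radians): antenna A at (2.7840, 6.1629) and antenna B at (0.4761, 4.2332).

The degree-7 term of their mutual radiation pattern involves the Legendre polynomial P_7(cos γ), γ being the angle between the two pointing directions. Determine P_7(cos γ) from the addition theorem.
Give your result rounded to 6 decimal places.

Summing Y*_{l m}(θ₁,φ₁)·Y_{l m}(θ₂,φ₂) over m ∈ [−7, 7]; prefactor 4π/(2·7+1) = 0.837758:
  term(m=-7) = +0.000000+0.000001i   from Y*(Ω₁)=+0.000214-0.000240i, Y(Ω₂)=-0.000448+0.002076i
  term(m=-6) = -0.000027+0.000041i   from Y*(Ω₁)=-0.002419+0.002129i, Y(Ω₂)=+0.014868-0.004058i
  term(m=-5) = -0.001345-0.000306i   from Y*(Ω₁)=+0.016542-0.011352i, Y(Ω₂)=-0.046663-0.050528i
  term(m=-4) = -0.002446-0.017982i   from Y*(Ω₁)=-0.076900+0.040146i, Y(Ω₂)=-0.070940+0.196806i
  term(m=-3) = +0.098454-0.053032i   from Y*(Ω₁)=+0.244985-0.092452i, Y(Ω₂)=+0.423287-0.056730i
  term(m=-2) = +0.195816+0.170985i   from Y*(Ω₁)=-0.498469+0.122285i, Y(Ω₂)=-0.291161-0.414450i
  term(m=-1) = -0.021540+0.057417i   from Y*(Ω₁)=+0.492138-0.059484i, Y(Ω₂)=-0.057037+0.109775i
  term(m=+0) = -0.064743+0.000000i   from Y*(Ω₁)=+0.149433-0.000000i, Y(Ω₂)=-0.433257+0.000000i
  term(m=+1) = -0.021540-0.057417i   from Y*(Ω₁)=-0.492138-0.059484i, Y(Ω₂)=+0.057037+0.109775i
  term(m=+2) = +0.195816-0.170985i   from Y*(Ω₁)=-0.498469-0.122285i, Y(Ω₂)=-0.291161+0.414450i
  term(m=+3) = +0.098454+0.053032i   from Y*(Ω₁)=-0.244985-0.092452i, Y(Ω₂)=-0.423287-0.056730i
  term(m=+4) = -0.002446+0.017982i   from Y*(Ω₁)=-0.076900-0.040146i, Y(Ω₂)=-0.070940-0.196806i
  term(m=+5) = -0.001345+0.000306i   from Y*(Ω₁)=-0.016542-0.011352i, Y(Ω₂)=+0.046663-0.050528i
  term(m=+6) = -0.000027-0.000041i   from Y*(Ω₁)=-0.002419-0.002129i, Y(Ω₂)=+0.014868+0.004058i
  term(m=+7) = +0.000000-0.000001i   from Y*(Ω₁)=-0.000214-0.000240i, Y(Ω₂)=+0.000448+0.002076i
Total Σ_m = +0.473079+0.000000i. Multiply by 0.837758: +0.396326+0.000000i. P_7(cos γ) = 0.396326

0.396326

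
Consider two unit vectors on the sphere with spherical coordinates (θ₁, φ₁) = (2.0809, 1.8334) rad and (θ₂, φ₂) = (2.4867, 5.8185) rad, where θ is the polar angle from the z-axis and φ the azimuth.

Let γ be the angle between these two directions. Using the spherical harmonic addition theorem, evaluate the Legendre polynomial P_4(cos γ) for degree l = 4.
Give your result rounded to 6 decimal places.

0.370706

Expand P_4 via completeness: Σ_{m} conj(Y_{4,m}) at Ω₁ times Y_{4,m} at Ω₂ —
  [-4]  conj(Y_{4,-4})(Ω₁) = (0.127625, 0.222704) ; Y_{4,-4}(Ω₂) = (-0.017295, 0.058394) ; Δ = (-0.015212, 0.003601)
  [-3]  conj(Y_{4,-3})(Ω₁) = (-0.287915, 0.286529) ; Y_{4,-3}(Ω₂) = (-0.039437, -0.220809) ; Δ = (0.074623, 0.052274)
  [-2]  conj(Y_{4,-2})(Ω₁) = (-0.147434, -0.085438) ; Y_{4,-2}(Ω₂) = (0.252698, 0.338391) ; Δ = (-0.008345, -0.071480)
  [-1]  conj(Y_{4,-1})(Ω₁) = (-0.069661, 0.259145) ; Y_{4,-1}(Ω₂) = (-0.286672, -0.143708) ; Δ = (0.057211, -0.064279)
  [+0]  conj(Y_{4,0})(Ω₁) = (-0.228800, -0.000000) ; Y_{4,0}(Ω₂) = (-0.213916, 0.000000) ; Δ = (0.048944, 0.000000)
  [+1]  conj(Y_{4,1})(Ω₁) = (0.069661, 0.259145) ; Y_{4,1}(Ω₂) = (0.286672, -0.143708) ; Δ = (0.057211, 0.064279)
  [+2]  conj(Y_{4,2})(Ω₁) = (-0.147434, 0.085438) ; Y_{4,2}(Ω₂) = (0.252698, -0.338391) ; Δ = (-0.008345, 0.071480)
  [+3]  conj(Y_{4,3})(Ω₁) = (0.287915, 0.286529) ; Y_{4,3}(Ω₂) = (0.039437, -0.220809) ; Δ = (0.074623, -0.052274)
  [+4]  conj(Y_{4,4})(Ω₁) = (0.127625, -0.222704) ; Y_{4,4}(Ω₂) = (-0.017295, -0.058394) ; Δ = (-0.015212, -0.003601)
Total Σ_m = (0.265499, 0.000000). Multiply by 1.396263: (0.370706, 0.000000). P_4(cos γ) = 0.370706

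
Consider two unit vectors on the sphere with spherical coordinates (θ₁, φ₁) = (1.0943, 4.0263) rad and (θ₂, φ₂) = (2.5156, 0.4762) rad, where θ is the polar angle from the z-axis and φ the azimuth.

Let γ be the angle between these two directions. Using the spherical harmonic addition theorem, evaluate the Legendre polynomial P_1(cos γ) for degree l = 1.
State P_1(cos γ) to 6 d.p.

Term-by-term m-sum for l=1 (normalisation 4π/3 = 4.188790):
  term(m=-1) = -0.057033-0.024687i   from Y*(Ω₁)=-0.194495-0.237542i, Y(Ω₂)=+0.179904-0.092793i
  term(m=+0) = -0.088736+0.000000i   from Y*(Ω₁)=+0.224107-0.000000i, Y(Ω₂)=-0.395955+0.000000i
  term(m=+1) = -0.057033+0.024687i   from Y*(Ω₁)=+0.194495-0.237542i, Y(Ω₂)=-0.179904-0.092793i
Accumulated sum -0.202801+0.000000i; after 4π/(2l+1) scaling, -0.849493+0.000000i ⇒ P_1 = -0.849493

-0.849493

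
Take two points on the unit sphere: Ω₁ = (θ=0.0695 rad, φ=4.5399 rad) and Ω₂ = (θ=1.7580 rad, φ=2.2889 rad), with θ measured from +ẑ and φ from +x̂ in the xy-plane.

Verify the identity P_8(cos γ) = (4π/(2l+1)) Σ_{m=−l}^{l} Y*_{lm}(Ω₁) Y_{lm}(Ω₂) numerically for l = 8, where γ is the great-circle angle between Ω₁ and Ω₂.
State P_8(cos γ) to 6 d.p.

Expand P_8 via completeness: Σ_{m} conj(Y_{8,m}) at Ω₁ times Y_{8,m} at Ω₂ —
  [-8]  conj(Y_{8,-8})(Ω₁) = (0.000000, -0.000000) ; Y_{8,-8}(Ω₂) = (0.384324, 0.229517) ; Δ = (0.000000, -0.000000)
  [-7]  conj(Y_{8,-7})(Ω₁) = (0.000000, 0.000000) ; Y_{8,-7}(Ω₂) = (0.322553, -0.104867) ; Δ = (0.000000, 0.000000)
  [-6]  conj(Y_{8,-6})(Ω₁) = (-0.000000, 0.000001) ; Y_{8,-6}(Ω₂) = (-0.063920, 0.149612) ; Δ = (-0.000000, -0.000000)
  [-5]  conj(Y_{8,-5})(Ω₁) = (-0.000012, -0.000010) ; Y_{8,-5}(Ω₂) = (0.149172, 0.309659) ; Δ = (0.000001, -0.000005)
  [-4]  conj(Y_{8,-4})(Ω₁) = (0.000240, -0.000198) ; Y_{8,-4}(Ω₂) = (-0.053915, -0.014874) ; Δ = (-0.000016, 0.000007)
  [-3]  conj(Y_{8,-3})(Ω₁) = (0.002274, 0.003994) ; Y_{8,-3}(Ω₂) = (-0.276166, 0.182326) ; Δ = (-0.001356, -0.000689)
  [-2]  conj(Y_{8,-2})(Ω₁) = (-0.045610, 0.016390) ; Y_{8,-2}(Ω₂) = (0.000943, -0.006967) ; Δ = (0.000071, 0.000333)
  [-1]  conj(Y_{8,-1})(Ω₁) = (-0.056364, -0.323522) ; Y_{8,-1}(Ω₂) = (-0.211840, -0.242458) ; Δ = (-0.066500, 0.082201)
  [+0]  conj(Y_{8,0})(Ω₁) = (1.064138, -0.000000) ; Y_{8,0}(Ω₂) = (-0.007442, 0.000000) ; Δ = (-0.007920, 0.000000)
  [+1]  conj(Y_{8,1})(Ω₁) = (0.056364, -0.323522) ; Y_{8,1}(Ω₂) = (0.211840, -0.242458) ; Δ = (-0.066500, -0.082201)
  [+2]  conj(Y_{8,2})(Ω₁) = (-0.045610, -0.016390) ; Y_{8,2}(Ω₂) = (0.000943, 0.006967) ; Δ = (0.000071, -0.000333)
  [+3]  conj(Y_{8,3})(Ω₁) = (-0.002274, 0.003994) ; Y_{8,3}(Ω₂) = (0.276166, 0.182326) ; Δ = (-0.001356, 0.000689)
  [+4]  conj(Y_{8,4})(Ω₁) = (0.000240, 0.000198) ; Y_{8,4}(Ω₂) = (-0.053915, 0.014874) ; Δ = (-0.000016, -0.000007)
  [+5]  conj(Y_{8,5})(Ω₁) = (0.000012, -0.000010) ; Y_{8,5}(Ω₂) = (-0.149172, 0.309659) ; Δ = (0.000001, 0.000005)
  [+6]  conj(Y_{8,6})(Ω₁) = (-0.000000, -0.000001) ; Y_{8,6}(Ω₂) = (-0.063920, -0.149612) ; Δ = (-0.000000, 0.000000)
  [+7]  conj(Y_{8,7})(Ω₁) = (-0.000000, 0.000000) ; Y_{8,7}(Ω₂) = (-0.322553, -0.104867) ; Δ = (0.000000, -0.000000)
  [+8]  conj(Y_{8,8})(Ω₁) = (0.000000, 0.000000) ; Y_{8,8}(Ω₂) = (0.384324, -0.229517) ; Δ = (0.000000, 0.000000)
Total Σ_m = (-0.143520, 0.000000). Multiply by 0.739198: (-0.106090, 0.000000). P_8(cos γ) = -0.106090

-0.106090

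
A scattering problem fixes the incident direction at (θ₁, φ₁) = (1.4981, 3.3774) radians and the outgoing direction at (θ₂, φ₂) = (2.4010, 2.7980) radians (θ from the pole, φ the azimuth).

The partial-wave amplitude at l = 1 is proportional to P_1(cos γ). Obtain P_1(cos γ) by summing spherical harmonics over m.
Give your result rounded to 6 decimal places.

Summing Y*_{l m}(θ₁,φ₁)·Y_{l m}(θ₂,φ₂) over m ∈ [−1, 1]; prefactor 4π/(2·1+1) = 4.188790:
  term(m=-1) = (0.067217, 0.043981)   from Y*(Ω₁)=(-0.335046, -0.080504), Y(Ω₂)=(-0.219488, -0.078529)
  term(m=+0) = (-0.012798, 0.000000)   from Y*(Ω₁)=(0.035488, -0.000000), Y(Ω₂)=(-0.360622, 0.000000)
  term(m=+1) = (0.067217, -0.043981)   from Y*(Ω₁)=(0.335046, -0.080504), Y(Ω₂)=(0.219488, -0.078529)
Accumulated sum (0.121635, 0.000000); after 4π/(2l+1) scaling, (0.509506, 0.000000) ⇒ P_1 = 0.509506

0.509506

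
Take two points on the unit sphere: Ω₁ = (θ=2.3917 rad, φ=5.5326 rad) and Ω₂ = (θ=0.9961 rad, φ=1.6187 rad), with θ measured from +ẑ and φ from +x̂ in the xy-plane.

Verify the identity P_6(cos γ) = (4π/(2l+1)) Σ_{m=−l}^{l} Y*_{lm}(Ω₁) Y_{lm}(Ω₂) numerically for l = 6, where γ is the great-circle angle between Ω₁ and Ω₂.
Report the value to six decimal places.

Term-by-term m-sum for l=6 (normalisation 4π/13 = 0.966644):
  m=-6: Y*=(-0.010041, 0.047370)  Y=(-0.161999, 0.047888)  product (-0.000642, -0.008155)
  m=-5: Y*=(0.147478, -0.103368)  Y=(-0.089906, -0.368157)  product (-0.051315, -0.045002)
  m=-4: Y*=(-0.372841, -0.052257)  Y=(0.391203, -0.075891)  product (-0.149823, 0.007852)
  m=-3: Y*=(0.274587, 0.338891)  Y=(0.007505, 0.051863)  product (-0.015515, 0.016784)
  m=-2: Y*=(0.008669, -0.124313)  Y=(0.328326, -0.031553)  product (-0.001076, -0.041089)
  m=-1: Y*=(0.240718, -0.224515)  Y=(0.008850, 0.184600)  product (0.043576, 0.042450)
  m=+0: Y*=(-0.230678, -0.000000)  Y=(0.284954, 0.000000)  product (-0.065733, -0.000000)
  m=+1: Y*=(-0.240718, -0.224515)  Y=(-0.008850, 0.184600)  product (0.043576, -0.042450)
  m=+2: Y*=(0.008669, 0.124313)  Y=(0.328326, 0.031553)  product (-0.001076, 0.041089)
  m=+3: Y*=(-0.274587, 0.338891)  Y=(-0.007505, 0.051863)  product (-0.015515, -0.016784)
  m=+4: Y*=(-0.372841, 0.052257)  Y=(0.391203, 0.075891)  product (-0.149823, -0.007852)
  m=+5: Y*=(-0.147478, -0.103368)  Y=(0.089906, -0.368157)  product (-0.051315, 0.045002)
  m=+6: Y*=(-0.010041, -0.047370)  Y=(-0.161999, -0.047888)  product (-0.000642, 0.008155)
Σ over m = (-0.415322, -0.000000); ×(4π/13) → (-0.401468, -0.000000). Real part: -0.401468

-0.401468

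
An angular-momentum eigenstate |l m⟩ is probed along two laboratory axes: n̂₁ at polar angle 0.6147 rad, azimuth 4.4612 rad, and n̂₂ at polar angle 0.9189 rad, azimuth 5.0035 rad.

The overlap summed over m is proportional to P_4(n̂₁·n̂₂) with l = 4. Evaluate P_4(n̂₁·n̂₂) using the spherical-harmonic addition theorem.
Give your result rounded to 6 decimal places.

Expand P_4 via completeness: Σ_{m} conj(Y_{4,m}) at Ω₁ times Y_{4,m} at Ω₂ —
  m=-4: (0.026254, -0.041318) × (0.069848, -0.162324) = (-0.004873, -0.007148)  (running Σ = (-0.004873, -0.007148))
  m=-3: (0.134207, 0.143035) × (-0.292383, -0.245006) = (-0.004195, -0.074703)  (running Σ = (-0.009069, -0.081850))
  m=-2: (-0.358054, 0.196713) × (-0.278362, 0.183259) = (0.063619, -0.120374)  (running Σ = (0.054551, -0.202224))
  m=-1: (-0.092620, -0.360940) × (-0.027730, -0.092550) = (-0.030837, 0.018581)  (running Σ = (0.023714, -0.183644))
  m=0: (-0.151504, -0.000000) × (-0.349145, 0.000000) = (0.052897, 0.000000)  (running Σ = (0.076611, -0.183644))
  m=1: (0.092620, -0.360940) × (0.027730, -0.092550) = (-0.030837, -0.018581)  (running Σ = (0.045774, -0.202224))
  m=2: (-0.358054, -0.196713) × (-0.278362, -0.183259) = (0.063619, 0.120374)  (running Σ = (0.109393, -0.081850))
  m=3: (-0.134207, 0.143035) × (0.292383, -0.245006) = (-0.004195, 0.074703)  (running Σ = (0.105198, -0.007148))
  m=4: (0.026254, 0.041318) × (0.069848, 0.162324) = (-0.004873, 0.007148)  (running Σ = (0.100325, 0.000000))
Σ over m = (0.100325, 0.000000); ×(4π/9) → (0.140080, 0.000000). Real part: 0.140080

0.140080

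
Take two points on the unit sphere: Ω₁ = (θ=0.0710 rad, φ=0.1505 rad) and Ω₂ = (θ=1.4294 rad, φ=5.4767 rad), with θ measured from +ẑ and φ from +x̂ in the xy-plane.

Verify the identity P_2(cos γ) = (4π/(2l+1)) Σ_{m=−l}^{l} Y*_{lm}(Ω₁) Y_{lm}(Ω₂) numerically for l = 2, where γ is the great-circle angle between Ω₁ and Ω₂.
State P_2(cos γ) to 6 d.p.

-0.450846

Expand P_2 via completeness: Σ_{m} conj(Y_{2,m}) at Ω₁ times Y_{2,m} at Ω₂ —
  m=-2: (0.001857, 0.000576) × (-0.015963, 0.378266) = (-0.000248, 0.000693)  (running Σ = (-0.000248, 0.000693))
  m=-1: (0.054049, 0.008196) × (0.074592, 0.077806) = (0.003394, 0.004817)  (running Σ = (0.003146, 0.005510))
  m=0: (0.626021, -0.000000) × (-0.296601, 0.000000) = (-0.185678, 0.000000)  (running Σ = (-0.182532, 0.005510))
  m=1: (-0.054049, 0.008196) × (-0.074592, 0.077806) = (0.003394, -0.004817)  (running Σ = (-0.179138, 0.000693))
  m=2: (0.001857, -0.000576) × (-0.015963, -0.378266) = (-0.000248, -0.000693)  (running Σ = (-0.179386, -0.000000))
Accumulated sum (-0.179386, -0.000000); after 4π/(2l+1) scaling, (-0.450846, -0.000000) ⇒ P_2 = -0.450846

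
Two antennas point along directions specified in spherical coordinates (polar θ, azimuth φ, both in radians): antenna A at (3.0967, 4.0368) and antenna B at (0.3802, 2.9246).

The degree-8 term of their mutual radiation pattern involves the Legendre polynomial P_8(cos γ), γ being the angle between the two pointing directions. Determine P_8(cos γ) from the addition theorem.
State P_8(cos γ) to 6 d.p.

Summing Y*_{l m}(θ₁,φ₁)·Y_{l m}(θ₂,φ₂) over m ∈ [−8, 8]; prefactor 4π/(2·8+1) = 0.739198:
  m=-8: Y*=0.00000 + 0.00000j  Y=-0.00003 + 0.00018j  product -0.00000 + 0.00000j
  m=-7: Y*=0.00000 - 0.00000j  Y=-0.00010 - 0.00185j  product -0.00000 - 0.00000j
  m=-6: Y*=0.00000 - 0.00000j  Y=0.00312 + 0.01131j  product 0.00000 + 0.00000j
  m=-5: Y*=-0.00000 - 0.00000j  Y=-0.02465 - 0.04669j  product -0.00000 + 0.00000j
  m=-4: Y*=-0.00005 - 0.00002j  Y=0.11160 + 0.13174j  product -0.00000 - 0.00001j
  m=-3: Y*=-0.00113 + 0.00055j  Y=-0.31585 - 0.24060j  product 0.00049 + 0.00010j
  m=-2: Y*=-0.00448 + 0.02006j  Y=0.51638 + 0.23932j  product -0.00711 + 0.00929j
  m=-1: Y*=0.13606 + 0.16978j  Y=-0.28838 - 0.06358j  product -0.02844 - 0.05761j
  m=+0: Y*=1.12129 + 0.00000j  Y=-0.38701 + 0.00000j  product -0.43395 + 0.00000j
  m=+1: Y*=-0.13606 + 0.16978j  Y=0.28838 - 0.06358j  product -0.02844 + 0.05761j
  m=+2: Y*=-0.00448 - 0.02006j  Y=0.51638 - 0.23932j  product -0.00711 - 0.00929j
  m=+3: Y*=0.00113 + 0.00055j  Y=0.31585 - 0.24060j  product 0.00049 - 0.00010j
  m=+4: Y*=-0.00005 + 0.00002j  Y=0.11160 - 0.13174j  product -0.00000 + 0.00001j
  m=+5: Y*=0.00000 - 0.00000j  Y=0.02465 - 0.04669j  product -0.00000 - 0.00000j
  m=+6: Y*=0.00000 + 0.00000j  Y=0.00312 - 0.01131j  product 0.00000 - 0.00000j
  m=+7: Y*=-0.00000 - 0.00000j  Y=0.00010 - 0.00185j  product -0.00000 + 0.00000j
  m=+8: Y*=0.00000 - 0.00000j  Y=-0.00003 - 0.00018j  product -0.00000 - 0.00000j
Σ over m = -0.50409 + 0.00000j; ×(4π/17) → -0.37263 + 0.00000j. Real part: -0.372626

-0.372626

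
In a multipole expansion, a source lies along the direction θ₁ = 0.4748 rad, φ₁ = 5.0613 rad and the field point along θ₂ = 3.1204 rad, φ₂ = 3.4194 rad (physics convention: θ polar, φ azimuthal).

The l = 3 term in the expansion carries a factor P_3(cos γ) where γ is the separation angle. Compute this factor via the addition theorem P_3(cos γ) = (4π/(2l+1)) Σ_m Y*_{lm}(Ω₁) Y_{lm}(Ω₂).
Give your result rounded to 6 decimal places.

Addition theorem: P_3(cos γ) = (4π/7) Σ_m Y*_{lm}(Ω₁) Y_{lm}(Ω₂), m = −3…3:
  term(m=-3) = (0.000000, -0.000000)   from Y*(Ω₁)=(-0.034514, 0.019948), Y(Ω₂)=(-0.000003, 0.000003)
  term(m=-2) = (0.000086, 0.000012)   from Y*(Ω₁)=(-0.145559, -0.122062), Y(Ω₂)=(-0.000390, 0.000242)
  term(m=-1) = (-0.000849, 0.011923)   from Y*(Ω₁)=(0.149259, -0.410284), Y(Ω₂)=(-0.026329, 0.007509)
  term(m=+0) = (-0.236252, 0.000000)   from Y*(Ω₁)=(0.316969, -0.000000), Y(Ω₂)=(-0.745347, 0.000000)
  term(m=+1) = (-0.000849, -0.011923)   from Y*(Ω₁)=(-0.149259, -0.410284), Y(Ω₂)=(0.026329, 0.007509)
  term(m=+2) = (0.000086, -0.000012)   from Y*(Ω₁)=(-0.145559, 0.122062), Y(Ω₂)=(-0.000390, -0.000242)
  term(m=+3) = (0.000000, 0.000000)   from Y*(Ω₁)=(0.034514, 0.019948), Y(Ω₂)=(0.000003, 0.000003)
Total Σ_m = (-0.237778, -0.000000). Multiply by 1.795196: (-0.426857, -0.000000). P_3(cos γ) = -0.426857

-0.426857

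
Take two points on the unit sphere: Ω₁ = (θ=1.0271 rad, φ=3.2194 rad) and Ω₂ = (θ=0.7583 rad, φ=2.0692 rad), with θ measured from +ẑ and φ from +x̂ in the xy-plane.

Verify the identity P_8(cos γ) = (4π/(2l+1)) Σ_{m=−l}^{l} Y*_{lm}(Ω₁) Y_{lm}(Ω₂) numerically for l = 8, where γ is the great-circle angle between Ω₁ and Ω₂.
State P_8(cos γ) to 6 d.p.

0.248388

Summing Y*_{l m}(θ₁,φ₁)·Y_{l m}(θ₂,φ₂) over m ∈ [−8, 8]; prefactor 4π/(2·8+1) = 0.739198:
  term(m=-8) = -0.00373 + 0.00085j   from Y*(Ω₁)=0.12049 + 0.08647j, Y(Ω₂)=-0.01710 + 0.01929j
  term(m=-7) = -0.00766 + 0.03828j   from Y*(Ω₁)=-0.30670 - 0.18579j, Y(Ω₂)=-0.03705 - 0.10237j
  term(m=-6) = 0.09988 + 0.07101j   from Y*(Ω₁)=0.39802 + 0.20060j, Y(Ω₂)=0.27182 + 0.04141j
  term(m=-5) = 0.07516 - 0.04426j   from Y*(Ω₁)=-0.18118 - 0.07427j, Y(Ω₂)=-0.26944 + 0.35475j
  term(m=-4) = 0.01067 + 0.09518j   from Y*(Ω₁)=-0.22508 - 0.07240j, Y(Ω₂)=-0.16622 - 0.36940j
  term(m=-3) = 0.00847 + 0.00270j   from Y*(Ω₁)=0.32095 + 0.07631j, Y(Ω₂)=0.02688 + 0.00204j
  term(m=-2) = 0.01903 - 0.02128j   from Y*(Ω₁)=0.07721 + 0.01211j, Y(Ω₂)=0.19830 - 0.30668j
  term(m=-1) = -0.02947 - 0.06589j   from Y*(Ω₁)=-0.34188 - 0.02665j, Y(Ω₂)=0.10063 + 0.18490j
  term(m=+0) = -0.00868 + 0.00000j   from Y*(Ω₁)=-0.02821 + 0.00000j, Y(Ω₂)=0.30772 + 0.00000j
  term(m=+1) = -0.02947 + 0.06589j   from Y*(Ω₁)=0.34188 - 0.02665j, Y(Ω₂)=-0.10063 + 0.18490j
  term(m=+2) = 0.01903 + 0.02128j   from Y*(Ω₁)=0.07721 - 0.01211j, Y(Ω₂)=0.19830 + 0.30668j
  term(m=+3) = 0.00847 - 0.00270j   from Y*(Ω₁)=-0.32095 + 0.07631j, Y(Ω₂)=-0.02688 + 0.00204j
  term(m=+4) = 0.01067 - 0.09518j   from Y*(Ω₁)=-0.22508 + 0.07240j, Y(Ω₂)=-0.16622 + 0.36940j
  term(m=+5) = 0.07516 + 0.04426j   from Y*(Ω₁)=0.18118 - 0.07427j, Y(Ω₂)=0.26944 + 0.35475j
  term(m=+6) = 0.09988 - 0.07101j   from Y*(Ω₁)=0.39802 - 0.20060j, Y(Ω₂)=0.27182 - 0.04141j
  term(m=+7) = -0.00766 - 0.03828j   from Y*(Ω₁)=0.30670 - 0.18579j, Y(Ω₂)=0.03705 - 0.10237j
  term(m=+8) = -0.00373 - 0.00085j   from Y*(Ω₁)=0.12049 - 0.08647j, Y(Ω₂)=-0.01710 - 0.01929j
Σ over m = 0.33602 - 0.00000j; ×(4π/17) → 0.24839 - 0.00000j. Real part: 0.248388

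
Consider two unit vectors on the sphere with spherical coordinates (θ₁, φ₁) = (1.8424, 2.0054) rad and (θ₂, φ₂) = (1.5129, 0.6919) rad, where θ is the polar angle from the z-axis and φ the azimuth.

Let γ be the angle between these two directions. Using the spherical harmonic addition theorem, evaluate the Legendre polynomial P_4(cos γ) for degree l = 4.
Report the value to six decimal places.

0.190070

Term-by-term m-sum for l=4 (normalisation 4π/9 = 1.396263):
  term(m=-4) = 0.08637 - 0.14356j   from Y*(Ω₁)=-0.06358 + 0.37578j, Y(Ω₂)=-0.40919 - 0.16059j
  term(m=-3) = 0.01509 + 0.01550j   from Y*(Ω₁)=-0.28957 + 0.07920j, Y(Ω₂)=-0.03486 - 0.06307j
  term(m=-2) = -0.04366 + 0.02468j   from Y*(Ω₁)=0.09942 + 0.11766j, Y(Ω₂)=-0.06053 + 0.31991j
  term(m=-1) = -0.00632 - 0.02401j   from Y*(Ω₁)=-0.12850 + 0.27683j, Y(Ω₂)=-0.06264 + 0.05190j
  term(m=+0) = 0.03317 + 0.00000j   from Y*(Ω₁)=0.10813 + 0.00000j, Y(Ω₂)=0.30677 + 0.00000j
  term(m=+1) = -0.00632 + 0.02401j   from Y*(Ω₁)=0.12850 + 0.27683j, Y(Ω₂)=0.06264 + 0.05190j
  term(m=+2) = -0.04366 - 0.02468j   from Y*(Ω₁)=0.09942 - 0.11766j, Y(Ω₂)=-0.06053 - 0.31991j
  term(m=+3) = 0.01509 - 0.01550j   from Y*(Ω₁)=0.28957 + 0.07920j, Y(Ω₂)=0.03486 - 0.06307j
  term(m=+4) = 0.08637 + 0.14356j   from Y*(Ω₁)=-0.06358 - 0.37578j, Y(Ω₂)=-0.40919 + 0.16059j
Σ over m = 0.13613 + 0.00000j; ×(4π/9) → 0.19007 + 0.00000j. Real part: 0.190070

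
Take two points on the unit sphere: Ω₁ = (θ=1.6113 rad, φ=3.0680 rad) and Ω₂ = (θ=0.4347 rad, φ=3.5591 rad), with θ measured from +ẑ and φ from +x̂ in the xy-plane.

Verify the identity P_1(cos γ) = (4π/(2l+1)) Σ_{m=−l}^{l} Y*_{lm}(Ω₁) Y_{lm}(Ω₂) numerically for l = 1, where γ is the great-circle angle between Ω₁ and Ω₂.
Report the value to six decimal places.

0.334335

Term-by-term m-sum for l=1 (normalisation 4π/3 = 4.188790):
  term(m=-1) = (0.044292, -0.023688)   from Y*(Ω₁)=(-0.344276, 0.025382), Y(Ω₂)=(-0.133003, 0.058998)
  term(m=+0) = (-0.008768, -0.000000)   from Y*(Ω₁)=(-0.019785, -0.000000), Y(Ω₂)=(0.443161, 0.000000)
  term(m=+1) = (0.044292, 0.023688)   from Y*(Ω₁)=(0.344276, 0.025382), Y(Ω₂)=(0.133003, 0.058998)
Total Σ_m = (0.079817, 0.000000). Multiply by 4.188790: (0.334335, 0.000000). P_1(cos γ) = 0.334335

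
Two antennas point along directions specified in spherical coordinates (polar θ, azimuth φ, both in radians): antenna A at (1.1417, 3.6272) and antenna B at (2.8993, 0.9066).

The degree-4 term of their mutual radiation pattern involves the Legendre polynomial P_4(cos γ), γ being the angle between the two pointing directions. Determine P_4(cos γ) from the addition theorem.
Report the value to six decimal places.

-0.410125

Summing Y*_{l m}(θ₁,φ₁)·Y_{l m}(θ₂,φ₂) over m ∈ [−4, 4]; prefactor 4π/(2·4+1) = 1.396263:
  m=-4: -0.109882+0.281934i × -0.001297+0.000683i = -0.000050-0.000441i  (running Σ = -0.000050-0.000441i)
  m=-3: -0.044533-0.389036i × +0.015312+0.006871i = +0.001991-0.006263i  (running Σ = +0.001941-0.006704i)
  m=-2: +0.033042+0.048341i × -0.025872-0.104632i = +0.004203-0.004708i  (running Σ = +0.006144-0.011412i)
  m=-1: +0.283076+0.149396i × -0.244329+0.312102i = -0.115791+0.051847i  (running Σ = -0.109647+0.040435i)
  m=0: -0.121042-0.000000i × +0.614968+0.000000i = -0.074437-0.000000i  (running Σ = -0.184084+0.040435i)
  m=1: -0.283076+0.149396i × +0.244329+0.312102i = -0.115791-0.051847i  (running Σ = -0.299874-0.011412i)
  m=2: +0.033042-0.048341i × -0.025872+0.104632i = +0.004203+0.004708i  (running Σ = -0.295671-0.006704i)
  m=3: +0.044533-0.389036i × -0.015312+0.006871i = +0.001991+0.006263i  (running Σ = -0.293680-0.000441i)
  m=4: -0.109882-0.281934i × -0.001297-0.000683i = -0.000050+0.000441i  (running Σ = -0.293730-0.000000i)
Σ over m = -0.293730-0.000000i; ×(4π/9) → -0.410125-0.000000i. Real part: -0.410125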